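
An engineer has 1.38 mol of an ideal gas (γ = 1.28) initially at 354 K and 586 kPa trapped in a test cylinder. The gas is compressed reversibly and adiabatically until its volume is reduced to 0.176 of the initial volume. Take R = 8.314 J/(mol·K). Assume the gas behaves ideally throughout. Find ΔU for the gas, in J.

9090 J

V₁ = nRT₁/P₁ = 1.38×8.314×354/586 = 6.93 L.
Adiabatic: TV^(γ−1) = const ⇒ T₂ = 354×(5.68)^0.280 = 576 K; PV^γ = const ⇒ P₂ = 5420 kPa.
For an ideal gas ΔU = nCvΔT with Cv = R/(γ−1) = 29.7 J/(mol·K).
ΔU = 1.38×29.7×(576−354) = 9090 J.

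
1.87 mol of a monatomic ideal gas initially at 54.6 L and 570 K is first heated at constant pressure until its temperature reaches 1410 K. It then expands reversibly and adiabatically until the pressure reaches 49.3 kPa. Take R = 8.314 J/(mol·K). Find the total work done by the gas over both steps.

P₁ = nRT₁/V₁ = 1.87×8.314×570/54.6 = 162 kPa.
Step 1 — Isobaric: P stays 162 kPa; V/T = const ⇒ T₂ = 1410 K, V₂ = 135 L.
W = PΔV = 162×(135−54.6) kPa·L = 13100 J.
ΔU = nCvΔT = 1.87×12.5×(1410−570) = 19600 J.
Q = ΔU + W = nCpΔT = 32600 J.
State after step 1: P = 162 kPa, V = 135 L, T = 1410 K.
Step 2 — Adiabatic: T₂/T₁ = (P₂/P₁)^((γ−1)/γ) ⇒ T₂ = 1410×(0.304)^0.400 = 875 K; V₂ = 276 L.
ΔU = nCvΔT = 1.87×12.5×(875−1410) = -12500 J.
Q = 0 for an adiabatic process, so W = −ΔU = 12500 J.
Net over both steps: W = 25500 J, Q = 32600 J, ΔU = 7120 J.

25500 J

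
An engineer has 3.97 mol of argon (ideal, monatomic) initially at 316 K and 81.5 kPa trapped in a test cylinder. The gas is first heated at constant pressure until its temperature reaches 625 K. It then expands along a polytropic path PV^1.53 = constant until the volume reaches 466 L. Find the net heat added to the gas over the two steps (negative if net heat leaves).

27700 J

V₁ = nRT₁/P₁ = 3.97×8.314×316/81.5 = 128 L.
Step 1 — Isobaric: P stays 81.5 kPa; V/T = const ⇒ T₂ = 625 K, V₂ = 253 L.
W = PΔV = 81.5×(253−128) kPa·L = 10200 J.
ΔU = nCvΔT = 3.97×12.5×(625−316) = 15300 J.
Q = ΔU + W = nCpΔT = 25500 J.
State after step 1: P = 81.5 kPa, V = 253 L, T = 625 K.
Step 2 — Polytropic n=1.53: T₂ = T₁(V₁/V₂)^(n−1) = 625×(0.543)^0.53 = 452 K; P₂ = P₁(V₁/V₂)^n = 32.0 kPa.
W = (P₁V₁−P₂V₂)/(n−1) = (81.5×253−32.0×466)/0.53 = 10800 J.
ΔU = nCvΔT = 3.97×12.5×(452−625) = -8550 J.
Q = ΔU + W = 2210 J.
Net over both steps: W = 21000 J, Q = 27700 J, ΔU = 6750 J.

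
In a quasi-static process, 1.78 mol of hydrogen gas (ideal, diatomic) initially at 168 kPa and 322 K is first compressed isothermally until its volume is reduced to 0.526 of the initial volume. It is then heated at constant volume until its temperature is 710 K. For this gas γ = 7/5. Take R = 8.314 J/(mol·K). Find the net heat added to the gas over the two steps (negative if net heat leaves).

11300 J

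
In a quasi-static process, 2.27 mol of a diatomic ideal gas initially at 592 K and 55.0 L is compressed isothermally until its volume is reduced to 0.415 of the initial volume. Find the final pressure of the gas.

489 kPa

P₁ = nRT₁/V₁ = 2.27×8.314×592/55.0 = 203 kPa.
Isothermal: T stays 592 K; PV = const ⇒ V₂ = 22.8 L, P₂ = 489 kPa.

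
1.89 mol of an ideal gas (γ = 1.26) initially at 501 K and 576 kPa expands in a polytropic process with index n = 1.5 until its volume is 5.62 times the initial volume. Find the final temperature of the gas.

V₁ = nRT₁/P₁ = 1.89×8.314×501/576 = 13.7 L.
Polytropic n=1.5: T₂ = T₁(V₁/V₂)^(n−1) = 501×(0.178)^0.50 = 211 K; P₂ = P₁(V₁/V₂)^n = 43.2 kPa.

211 K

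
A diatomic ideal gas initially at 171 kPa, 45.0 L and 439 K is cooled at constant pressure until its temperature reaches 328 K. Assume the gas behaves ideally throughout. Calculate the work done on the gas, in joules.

n = P₁V₁/(RT₁) = 171×45.0/(8.314×439) = 2.11 mol.
Isobaric: P stays 171 kPa; V/T = const ⇒ T₂ = 328 K, V₂ = 33.6 L.
W = PΔV = 171×(33.6−45.0) kPa·L = -1950 J.
Work done on the gas = −W_by = 1950 J.

1950 J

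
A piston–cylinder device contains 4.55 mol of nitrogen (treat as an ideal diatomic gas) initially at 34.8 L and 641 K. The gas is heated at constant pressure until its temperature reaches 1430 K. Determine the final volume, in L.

77.6 L

P₁ = nRT₁/V₁ = 4.55×8.314×641/34.8 = 697 kPa.
Isobaric: P stays 697 kPa; V/T = const ⇒ T₂ = 1430 K, V₂ = 77.6 L.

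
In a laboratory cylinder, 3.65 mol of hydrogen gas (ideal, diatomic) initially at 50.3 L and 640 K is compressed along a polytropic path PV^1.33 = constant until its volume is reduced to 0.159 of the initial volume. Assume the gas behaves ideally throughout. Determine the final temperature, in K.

P₁ = nRT₁/V₁ = 3.65×8.314×640/50.3 = 386 kPa.
Polytropic n=1.33: T₂ = T₁(V₁/V₂)^(n−1) = 640×(6.29)^0.33 = 1170 K; P₂ = P₁(V₁/V₂)^n = 4460 kPa.

1170 K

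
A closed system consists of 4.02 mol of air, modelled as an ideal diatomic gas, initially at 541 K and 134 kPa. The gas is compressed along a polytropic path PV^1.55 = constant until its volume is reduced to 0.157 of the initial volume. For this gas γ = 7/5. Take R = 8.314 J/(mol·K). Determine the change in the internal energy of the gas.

79900 J

V₁ = nRT₁/P₁ = 4.02×8.314×541/134 = 135 L.
Polytropic n=1.55: T₂ = T₁(V₁/V₂)^(n−1) = 541×(6.37)^0.55 = 1500 K; P₂ = P₁(V₁/V₂)^n = 2360 kPa.
For an ideal gas ΔU = nCvΔT with Cv = (5/2)R = 20.8 J/(mol·K).
ΔU = 4.02×20.8×(1500−541) = 79900 J.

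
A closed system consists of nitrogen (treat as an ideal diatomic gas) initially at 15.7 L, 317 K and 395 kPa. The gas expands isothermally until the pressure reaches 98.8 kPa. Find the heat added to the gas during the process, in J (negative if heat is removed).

n = P₁V₁/(RT₁) = 395×15.7/(8.314×317) = 2.35 mol.
Isothermal: T stays 317 K; PV = const ⇒ V₂ = 62.8 L, P₂ = 98.8 kPa.
ΔU = 0 (ideal gas, T constant).
W = nRT ln(V₂/V₁) = 2.35×8.314×317×ln(4.00) = 8590 J.
Q = ΔU + W = 8590 J.

8590 J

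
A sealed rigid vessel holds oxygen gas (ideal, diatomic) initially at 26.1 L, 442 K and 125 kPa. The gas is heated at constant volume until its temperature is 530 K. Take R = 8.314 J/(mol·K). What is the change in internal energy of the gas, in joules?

1620 J

n = P₁V₁/(RT₁) = 125×26.1/(8.314×442) = 0.888 mol.
Isochoric: V stays 26.1 L; P/T = const ⇒ T₂ = 530 K, P₂ = 150 kPa.
For an ideal gas ΔU = nCvΔT with Cv = (5/2)R = 20.8 J/(mol·K).
ΔU = 0.888×20.8×(530−442) = 1620 J.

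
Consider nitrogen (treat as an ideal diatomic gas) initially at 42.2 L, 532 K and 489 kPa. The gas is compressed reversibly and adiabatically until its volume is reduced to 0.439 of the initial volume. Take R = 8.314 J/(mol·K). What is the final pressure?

1550 kPa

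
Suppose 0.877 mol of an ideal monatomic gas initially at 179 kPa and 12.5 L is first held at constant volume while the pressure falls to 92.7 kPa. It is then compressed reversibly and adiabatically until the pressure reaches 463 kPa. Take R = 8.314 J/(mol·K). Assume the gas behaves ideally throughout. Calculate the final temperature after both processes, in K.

T₁ = P₁V₁/(nR) = 179×12.5/(0.877×8.314) = 307 K.
Step 1 — Isochoric: V stays 12.5 L; P/T = const ⇒ T₂ = 159 K, P₂ = 92.7 kPa.
W = 0 (no volume change).
ΔU = nCvΔT = 0.877×12.5×(159−307) = -1620 J.
Q = ΔU = -1620 J.
State after step 1: P = 92.7 kPa, V = 12.5 L, T = 159 K.
Step 2 — Adiabatic: T₂/T₁ = (P₂/P₁)^((γ−1)/γ) ⇒ T₂ = 159×(4.99)^0.400 = 302 K; V₂ = 4.76 L.
ΔU = nCvΔT = 0.877×12.5×(302−159) = 1570 J.
Q = 0 for an adiabatic process, so W = −ΔU = -1570 J.
Net over both steps: W = -1570 J, Q = -1620 J, ΔU = -48.9 J.

302 K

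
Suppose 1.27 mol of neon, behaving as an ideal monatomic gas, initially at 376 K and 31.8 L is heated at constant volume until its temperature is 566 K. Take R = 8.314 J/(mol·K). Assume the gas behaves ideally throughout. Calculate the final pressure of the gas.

188 kPa

P₁ = nRT₁/V₁ = 1.27×8.314×376/31.8 = 125 kPa.
Isochoric: V stays 31.8 L; P/T = const ⇒ T₂ = 566 K, P₂ = 188 kPa.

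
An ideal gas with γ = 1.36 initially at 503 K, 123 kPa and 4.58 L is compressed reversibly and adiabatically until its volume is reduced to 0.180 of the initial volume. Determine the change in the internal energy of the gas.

1340 J

n = P₁V₁/(RT₁) = 123×4.58/(8.314×503) = 0.135 mol.
Adiabatic: TV^(γ−1) = const ⇒ T₂ = 503×(5.56)^0.360 = 933 K; PV^γ = const ⇒ P₂ = 1270 kPa.
For an ideal gas ΔU = nCvΔT with Cv = R/(γ−1) = 23.1 J/(mol·K).
ΔU = 0.135×23.1×(933−503) = 1340 J.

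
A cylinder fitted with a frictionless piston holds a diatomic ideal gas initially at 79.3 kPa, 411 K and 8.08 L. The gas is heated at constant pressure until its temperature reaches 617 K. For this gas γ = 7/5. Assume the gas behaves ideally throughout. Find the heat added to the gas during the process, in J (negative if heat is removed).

1120 J

n = P₁V₁/(RT₁) = 79.3×8.08/(8.314×411) = 0.188 mol.
Isobaric: P stays 79.3 kPa; V/T = const ⇒ T₂ = 617 K, V₂ = 12.1 L.
W = PΔV = 79.3×(12.1−8.08) kPa·L = 321 J.
ΔU = nCvΔT = 0.188×20.8×(617−411) = 803 J.
Q = ΔU + W = nCpΔT = 1120 J.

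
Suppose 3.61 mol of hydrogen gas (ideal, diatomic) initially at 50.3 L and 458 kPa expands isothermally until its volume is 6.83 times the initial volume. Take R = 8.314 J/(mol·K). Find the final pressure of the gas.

T₁ = P₁V₁/(nR) = 458×50.3/(3.61×8.314) = 768 K.
Isothermal: T stays 768 K; PV = const ⇒ V₂ = 344 L, P₂ = 67.1 kPa.

67.1 kPa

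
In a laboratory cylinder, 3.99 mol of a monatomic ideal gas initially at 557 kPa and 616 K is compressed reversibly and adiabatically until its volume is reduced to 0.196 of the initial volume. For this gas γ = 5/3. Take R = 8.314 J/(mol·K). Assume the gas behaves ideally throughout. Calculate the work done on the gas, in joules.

V₁ = nRT₁/P₁ = 3.99×8.314×616/557 = 36.7 L.
Adiabatic: TV^(γ−1) = const ⇒ T₂ = 616×(5.10)^0.667 = 1830 K; PV^γ = const ⇒ P₂ = 8420 kPa.
ΔU = nCvΔT = 3.99×12.5×(1830−616) = 60200 J.
Q = 0 for an adiabatic process, so W = −ΔU = -60200 J.
Work done on the gas = −W_by = 60200 J.

60200 J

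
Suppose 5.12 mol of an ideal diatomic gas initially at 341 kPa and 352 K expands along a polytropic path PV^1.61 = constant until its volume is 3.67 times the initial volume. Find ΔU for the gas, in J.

-20500 J

V₁ = nRT₁/P₁ = 5.12×8.314×352/341 = 43.9 L.
Polytropic n=1.61: T₂ = T₁(V₁/V₂)^(n−1) = 352×(0.272)^0.61 = 159 K; P₂ = P₁(V₁/V₂)^n = 42.0 kPa.
For an ideal gas ΔU = nCvΔT with Cv = (5/2)R = 20.8 J/(mol·K).
ΔU = 5.12×20.8×(159−352) = -20500 J.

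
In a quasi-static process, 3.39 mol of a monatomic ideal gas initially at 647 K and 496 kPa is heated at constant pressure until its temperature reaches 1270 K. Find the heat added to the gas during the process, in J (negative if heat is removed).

V₁ = nRT₁/P₁ = 3.39×8.314×647/496 = 36.8 L.
Isobaric: P stays 496 kPa; V/T = const ⇒ T₂ = 1270 K, V₂ = 72.2 L.
W = PΔV = 496×(72.2−36.8) kPa·L = 17600 J.
ΔU = nCvΔT = 3.39×12.5×(1270−647) = 26300 J.
Q = ΔU + W = nCpΔT = 43900 J.

43900 J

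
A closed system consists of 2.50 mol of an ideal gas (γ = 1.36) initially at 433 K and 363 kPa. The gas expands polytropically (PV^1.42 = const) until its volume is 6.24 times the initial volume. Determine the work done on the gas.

V₁ = nRT₁/P₁ = 2.50×8.314×433/363 = 24.8 L.
Polytropic n=1.42: T₂ = T₁(V₁/V₂)^(n−1) = 433×(0.160)^0.42 = 201 K; P₂ = P₁(V₁/V₂)^n = 27.0 kPa.
W = (P₁V₁−P₂V₂)/(n−1) = (363×24.8−27.0×155)/0.42 = 11500 J.
Work done on the gas = −W_by = -11500 J.

-11500 J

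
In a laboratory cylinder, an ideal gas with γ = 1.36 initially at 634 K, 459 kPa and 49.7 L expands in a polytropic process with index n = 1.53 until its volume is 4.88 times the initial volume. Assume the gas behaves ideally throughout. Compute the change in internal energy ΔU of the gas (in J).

n = P₁V₁/(RT₁) = 459×49.7/(8.314×634) = 4.33 mol.
Polytropic n=1.53: T₂ = T₁(V₁/V₂)^(n−1) = 634×(0.205)^0.53 = 274 K; P₂ = P₁(V₁/V₂)^n = 40.6 kPa.
For an ideal gas ΔU = nCvΔT with Cv = R/(γ−1) = 23.1 J/(mol·K).
ΔU = 4.33×23.1×(274−634) = -36000 J.

-36000 J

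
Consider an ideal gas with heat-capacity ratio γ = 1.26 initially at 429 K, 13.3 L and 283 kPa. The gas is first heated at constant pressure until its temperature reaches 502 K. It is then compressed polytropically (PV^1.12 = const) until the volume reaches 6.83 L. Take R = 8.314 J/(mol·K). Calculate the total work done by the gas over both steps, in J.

-3170 J

n = P₁V₁/(RT₁) = 283×13.3/(8.314×429) = 1.06 mol.
Step 1 — Isobaric: P stays 283 kPa; V/T = const ⇒ T₂ = 502 K, V₂ = 15.6 L.
W = PΔV = 283×(15.6−13.3) kPa·L = 640 J.
ΔU = nCvΔT = 1.06×32.0×(502−429) = 2460 J.
Q = ΔU + W = nCpΔT = 3100 J.
State after step 1: P = 283 kPa, V = 15.6 L, T = 502 K.
Step 2 — Polytropic n=1.12: T₂ = T₁(V₁/V₂)^(n−1) = 502×(2.28)^0.12 = 554 K; P₂ = P₁(V₁/V₂)^n = 712 kPa.
W = (P₁V₁−P₂V₂)/(n−1) = (283×15.6−712×6.83)/0.12 = -3810 J.
ΔU = nCvΔT = 1.06×32.0×(554−502) = 1760 J.
Q = ΔU + W = -2050 J.
Net over both steps: W = -3170 J, Q = 1050 J, ΔU = 4220 J.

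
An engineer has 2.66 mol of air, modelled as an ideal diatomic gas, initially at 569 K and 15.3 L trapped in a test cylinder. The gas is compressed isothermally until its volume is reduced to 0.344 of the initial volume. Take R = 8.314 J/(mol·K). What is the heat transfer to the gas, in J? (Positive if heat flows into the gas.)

P₁ = nRT₁/V₁ = 2.66×8.314×569/15.3 = 822 kPa.
Isothermal: T stays 569 K; PV = const ⇒ V₂ = 5.26 L, P₂ = 2390 kPa.
ΔU = 0 (ideal gas, T constant).
W = nRT ln(V₂/V₁) = 2.66×8.314×569×ln(0.344) = -13400 J.
Q = ΔU + W = -13400 J.

-13400 J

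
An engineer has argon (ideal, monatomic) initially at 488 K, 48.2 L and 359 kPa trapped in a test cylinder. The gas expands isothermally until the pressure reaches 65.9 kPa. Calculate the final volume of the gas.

Isothermal: T stays 488 K; PV = const ⇒ V₂ = 263 L, P₂ = 65.9 kPa.

263 L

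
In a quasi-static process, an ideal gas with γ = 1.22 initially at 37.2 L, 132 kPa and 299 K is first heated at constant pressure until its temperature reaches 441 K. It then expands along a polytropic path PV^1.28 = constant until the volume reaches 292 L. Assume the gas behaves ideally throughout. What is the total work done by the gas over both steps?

n = P₁V₁/(RT₁) = 132×37.2/(8.314×299) = 1.98 mol.
Step 1 — Isobaric: P stays 132 kPa; V/T = const ⇒ T₂ = 441 K, V₂ = 54.9 L.
W = PΔV = 132×(54.9−37.2) kPa·L = 2330 J.
ΔU = nCvΔT = 1.98×37.8×(441−299) = 10600 J.
Q = ΔU + W = nCpΔT = 12900 J.
State after step 1: P = 132 kPa, V = 54.9 L, T = 441 K.
Step 2 — Polytropic n=1.28: T₂ = T₁(V₁/V₂)^(n−1) = 441×(0.188)^0.28 = 276 K; P₂ = P₁(V₁/V₂)^n = 15.5 kPa.
W = (P₁V₁−P₂V₂)/(n−1) = (132×54.9−15.5×292)/0.28 = 9670 J.
ΔU = nCvΔT = 1.98×37.8×(276−441) = -12300 J.
Q = ΔU + W = -2640 J.
Net over both steps: W = 12000 J, Q = 10300 J, ΔU = -1710 J.

12000 J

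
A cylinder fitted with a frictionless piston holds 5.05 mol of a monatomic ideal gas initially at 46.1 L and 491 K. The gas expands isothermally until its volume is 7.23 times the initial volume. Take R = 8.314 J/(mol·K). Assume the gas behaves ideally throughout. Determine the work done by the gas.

40800 J

P₁ = nRT₁/V₁ = 5.05×8.314×491/46.1 = 447 kPa.
Isothermal: T stays 491 K; PV = const ⇒ V₂ = 333 L, P₂ = 61.9 kPa.
W = nRT ln(V₂/V₁) = 5.05×8.314×491×ln(7.23) = 40800 J.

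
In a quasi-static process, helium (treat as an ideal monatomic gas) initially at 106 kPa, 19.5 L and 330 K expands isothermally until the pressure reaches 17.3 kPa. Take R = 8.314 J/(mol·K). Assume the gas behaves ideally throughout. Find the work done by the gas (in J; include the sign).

n = P₁V₁/(RT₁) = 106×19.5/(8.314×330) = 0.753 mol.
Isothermal: T stays 330 K; PV = const ⇒ V₂ = 119 L, P₂ = 17.3 kPa.
W = nRT ln(V₂/V₁) = 0.753×8.314×330×ln(6.13) = 3750 J.

3750 J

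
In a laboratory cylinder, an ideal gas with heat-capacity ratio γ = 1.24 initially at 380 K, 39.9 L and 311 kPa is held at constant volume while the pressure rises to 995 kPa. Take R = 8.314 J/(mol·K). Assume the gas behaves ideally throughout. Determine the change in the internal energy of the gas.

114000 J

n = P₁V₁/(RT₁) = 311×39.9/(8.314×380) = 3.93 mol.
Isochoric: V stays 39.9 L; P/T = const ⇒ T₂ = 1220 K, P₂ = 995 kPa.
For an ideal gas ΔU = nCvΔT with Cv = R/(γ−1) = 34.6 J/(mol·K).
ΔU = 3.93×34.6×(1220−380) = 114000 J.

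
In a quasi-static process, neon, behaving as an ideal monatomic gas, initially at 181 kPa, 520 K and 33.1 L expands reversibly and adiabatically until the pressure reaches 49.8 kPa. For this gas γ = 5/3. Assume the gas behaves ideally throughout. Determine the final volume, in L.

Adiabatic: T₂/T₁ = (P₂/P₁)^((γ−1)/γ) ⇒ T₂ = 520×(0.275)^0.400 = 310 K; V₂ = 71.8 L.

71.8 L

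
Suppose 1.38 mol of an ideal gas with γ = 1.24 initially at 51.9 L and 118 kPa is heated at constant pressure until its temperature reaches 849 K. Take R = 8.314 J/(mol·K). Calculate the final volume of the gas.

82.5 L

T₁ = P₁V₁/(nR) = 118×51.9/(1.38×8.314) = 534 K.
Isobaric: P stays 118 kPa; V/T = const ⇒ T₂ = 849 K, V₂ = 82.5 L.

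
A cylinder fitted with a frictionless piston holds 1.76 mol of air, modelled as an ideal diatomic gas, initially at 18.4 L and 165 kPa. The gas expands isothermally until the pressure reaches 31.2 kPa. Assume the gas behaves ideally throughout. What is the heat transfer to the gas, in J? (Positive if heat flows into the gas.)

5060 J

T₁ = P₁V₁/(nR) = 165×18.4/(1.76×8.314) = 207 K.
Isothermal: T stays 207 K; PV = const ⇒ V₂ = 97.3 L, P₂ = 31.2 kPa.
ΔU = 0 (ideal gas, T constant).
W = nRT ln(V₂/V₁) = 1.76×8.314×207×ln(5.29) = 5060 J.
Q = ΔU + W = 5060 J.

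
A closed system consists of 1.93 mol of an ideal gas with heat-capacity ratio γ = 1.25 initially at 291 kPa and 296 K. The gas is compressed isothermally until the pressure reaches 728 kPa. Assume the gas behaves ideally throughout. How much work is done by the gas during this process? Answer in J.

-4360 J

V₁ = nRT₁/P₁ = 1.93×8.314×296/291 = 16.3 L.
Isothermal: T stays 296 K; PV = const ⇒ V₂ = 6.52 L, P₂ = 728 kPa.
W = nRT ln(V₂/V₁) = 1.93×8.314×296×ln(0.400) = -4360 J.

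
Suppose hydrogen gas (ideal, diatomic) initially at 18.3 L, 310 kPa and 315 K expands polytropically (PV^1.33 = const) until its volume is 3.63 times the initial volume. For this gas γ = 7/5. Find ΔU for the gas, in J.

-4910 J

n = P₁V₁/(RT₁) = 310×18.3/(8.314×315) = 2.17 mol.
Polytropic n=1.33: T₂ = T₁(V₁/V₂)^(n−1) = 315×(0.275)^0.33 = 206 K; P₂ = P₁(V₁/V₂)^n = 55.8 kPa.
For an ideal gas ΔU = nCvΔT with Cv = (5/2)R = 20.8 J/(mol·K).
ΔU = 2.17×20.8×(206−315) = -4910 J.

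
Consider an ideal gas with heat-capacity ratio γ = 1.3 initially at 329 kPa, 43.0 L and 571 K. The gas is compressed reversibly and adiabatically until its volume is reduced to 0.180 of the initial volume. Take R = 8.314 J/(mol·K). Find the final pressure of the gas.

Adiabatic: TV^(γ−1) = const ⇒ T₂ = 571×(5.56)^0.300 = 955 K; PV^γ = const ⇒ P₂ = 3060 kPa.

3060 kPa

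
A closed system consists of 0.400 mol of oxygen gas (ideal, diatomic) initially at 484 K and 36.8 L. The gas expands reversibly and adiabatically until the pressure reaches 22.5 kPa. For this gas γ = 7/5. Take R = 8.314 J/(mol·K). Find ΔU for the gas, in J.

P₁ = nRT₁/V₁ = 0.400×8.314×484/36.8 = 43.7 kPa.
Adiabatic: T₂/T₁ = (P₂/P₁)^((γ−1)/γ) ⇒ T₂ = 484×(0.514)^0.286 = 400 K; V₂ = 59.2 L.
For an ideal gas ΔU = nCvΔT with Cv = (5/2)R = 20.8 J/(mol·K).
ΔU = 0.400×20.8×(400−484) = -696 J.

-696 J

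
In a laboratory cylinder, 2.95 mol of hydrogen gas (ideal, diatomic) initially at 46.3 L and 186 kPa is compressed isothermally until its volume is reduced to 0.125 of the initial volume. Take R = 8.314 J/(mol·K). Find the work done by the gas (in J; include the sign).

-17900 J

T₁ = P₁V₁/(nR) = 186×46.3/(2.95×8.314) = 351 K.
Isothermal: T stays 351 K; PV = const ⇒ V₂ = 5.79 L, P₂ = 1490 kPa.
W = nRT ln(V₂/V₁) = 2.95×8.314×351×ln(0.125) = -17900 J.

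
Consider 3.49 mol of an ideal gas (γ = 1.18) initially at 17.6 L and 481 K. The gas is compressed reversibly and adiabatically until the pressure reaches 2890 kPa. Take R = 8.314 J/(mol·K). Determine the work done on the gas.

P₁ = nRT₁/V₁ = 3.49×8.314×481/17.6 = 793 kPa.
Adiabatic: T₂/T₁ = (P₂/P₁)^((γ−1)/γ) ⇒ T₂ = 481×(3.64)^0.153 = 586 K; V₂ = 5.88 L.
ΔU = nCvΔT = 3.49×46.2×(586−481) = 16900 J.
Q = 0 for an adiabatic process, so W = −ΔU = -16900 J.
Work done on the gas = −W_by = 16900 J.

16900 J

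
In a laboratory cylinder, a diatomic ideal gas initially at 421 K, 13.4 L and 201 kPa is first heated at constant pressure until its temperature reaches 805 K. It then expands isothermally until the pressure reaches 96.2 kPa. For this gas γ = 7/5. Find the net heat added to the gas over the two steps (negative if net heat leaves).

12400 J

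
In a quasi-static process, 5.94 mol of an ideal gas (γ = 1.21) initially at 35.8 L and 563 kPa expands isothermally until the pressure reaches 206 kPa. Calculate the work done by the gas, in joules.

20300 J

T₁ = P₁V₁/(nR) = 563×35.8/(5.94×8.314) = 408 K.
Isothermal: T stays 408 K; PV = const ⇒ V₂ = 97.8 L, P₂ = 206 kPa.
W = nRT ln(V₂/V₁) = 5.94×8.314×408×ln(2.73) = 20300 J.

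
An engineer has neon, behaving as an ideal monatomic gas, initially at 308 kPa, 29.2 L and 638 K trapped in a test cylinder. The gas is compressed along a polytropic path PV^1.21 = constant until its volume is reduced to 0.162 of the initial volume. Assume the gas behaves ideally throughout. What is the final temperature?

Polytropic n=1.21: T₂ = T₁(V₁/V₂)^(n−1) = 638×(6.17)^0.21 = 935 K; P₂ = P₁(V₁/V₂)^n = 2790 kPa.

935 K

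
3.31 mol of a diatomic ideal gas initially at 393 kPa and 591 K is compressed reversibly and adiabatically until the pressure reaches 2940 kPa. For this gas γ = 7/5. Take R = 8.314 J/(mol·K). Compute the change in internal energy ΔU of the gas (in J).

V₁ = nRT₁/P₁ = 3.31×8.314×591/393 = 41.4 L.
Adiabatic: T₂/T₁ = (P₂/P₁)^((γ−1)/γ) ⇒ T₂ = 591×(7.48)^0.286 = 1050 K; V₂ = 9.83 L.
For an ideal gas ΔU = nCvΔT with Cv = (5/2)R = 20.8 J/(mol·K).
ΔU = 3.31×20.8×(1050−591) = 31600 J.

31600 J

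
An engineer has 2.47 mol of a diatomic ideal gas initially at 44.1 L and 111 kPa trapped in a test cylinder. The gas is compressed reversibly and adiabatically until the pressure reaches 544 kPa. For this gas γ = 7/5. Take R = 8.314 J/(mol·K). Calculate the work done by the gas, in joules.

T₁ = P₁V₁/(nR) = 111×44.1/(2.47×8.314) = 238 K.
Adiabatic: T₂/T₁ = (P₂/P₁)^((γ−1)/γ) ⇒ T₂ = 238×(4.90)^0.286 = 375 K; V₂ = 14.2 L.
ΔU = nCvΔT = 2.47×20.8×(375−238) = 7030 J.
Q = 0 for an adiabatic process, so W = −ΔU = -7030 J.

-7030 J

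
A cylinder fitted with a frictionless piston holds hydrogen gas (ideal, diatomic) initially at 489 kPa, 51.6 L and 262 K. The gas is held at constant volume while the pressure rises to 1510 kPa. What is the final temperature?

Isochoric: V stays 51.6 L; P/T = const ⇒ T₂ = 809 K, P₂ = 1510 kPa.

809 K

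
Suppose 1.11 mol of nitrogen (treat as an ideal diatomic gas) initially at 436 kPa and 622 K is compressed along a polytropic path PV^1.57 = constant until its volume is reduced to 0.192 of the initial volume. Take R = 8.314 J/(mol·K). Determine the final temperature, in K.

1590 K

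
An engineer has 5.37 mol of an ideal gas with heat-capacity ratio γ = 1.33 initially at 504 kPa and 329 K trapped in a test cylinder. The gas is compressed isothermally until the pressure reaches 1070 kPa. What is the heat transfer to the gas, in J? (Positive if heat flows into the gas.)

-11100 J

V₁ = nRT₁/P₁ = 5.37×8.314×329/504 = 29.1 L.
Isothermal: T stays 329 K; PV = const ⇒ V₂ = 13.7 L, P₂ = 1070 kPa.
ΔU = 0 (ideal gas, T constant).
W = nRT ln(V₂/V₁) = 5.37×8.314×329×ln(0.471) = -11100 J.
Q = ΔU + W = -11100 J.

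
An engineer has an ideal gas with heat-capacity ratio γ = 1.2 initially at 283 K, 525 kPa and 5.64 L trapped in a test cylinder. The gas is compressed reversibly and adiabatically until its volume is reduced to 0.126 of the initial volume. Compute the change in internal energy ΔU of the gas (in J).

7600 J

n = P₁V₁/(RT₁) = 525×5.64/(8.314×283) = 1.26 mol.
Adiabatic: TV^(γ−1) = const ⇒ T₂ = 283×(7.94)^0.200 = 428 K; PV^γ = const ⇒ P₂ = 6310 kPa.
For an ideal gas ΔU = nCvΔT with Cv = R/(γ−1) = 41.6 J/(mol·K).
ΔU = 1.26×41.6×(428−283) = 7600 J.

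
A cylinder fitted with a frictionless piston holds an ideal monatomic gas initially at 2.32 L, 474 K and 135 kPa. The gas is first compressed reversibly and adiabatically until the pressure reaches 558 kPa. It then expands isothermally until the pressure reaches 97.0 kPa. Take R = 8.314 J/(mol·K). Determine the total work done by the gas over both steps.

608 J

n = P₁V₁/(RT₁) = 135×2.32/(8.314×474) = 0.0795 mol.
Step 1 — Adiabatic: T₂/T₁ = (P₂/P₁)^((γ−1)/γ) ⇒ T₂ = 474×(4.13)^0.400 = 836 K; V₂ = 0.990 L.
ΔU = nCvΔT = 0.0795×12.5×(836−474) = 359 J.
Q = 0 for an adiabatic process, so W = −ΔU = -359 J.
State after step 1: P = 558 kPa, V = 0.990 L, T = 836 K.
Step 2 — Isothermal: T stays 836 K; PV = const ⇒ V₂ = 5.70 L, P₂ = 97.0 kPa.
ΔU = 0 (ideal gas, T constant).
W = nRT ln(V₂/V₁) = 0.0795×8.314×836×ln(5.75) = 967 J.
Q = ΔU + W = 967 J.
Net over both steps: W = 608 J, Q = 967 J, ΔU = 359 J.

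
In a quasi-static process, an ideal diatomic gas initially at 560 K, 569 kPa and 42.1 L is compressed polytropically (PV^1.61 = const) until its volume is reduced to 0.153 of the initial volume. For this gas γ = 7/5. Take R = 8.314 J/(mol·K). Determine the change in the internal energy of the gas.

n = P₁V₁/(RT₁) = 569×42.1/(8.314×560) = 5.15 mol.
Polytropic n=1.61: T₂ = T₁(V₁/V₂)^(n−1) = 560×(6.54)^0.61 = 1760 K; P₂ = P₁(V₁/V₂)^n = 11700 kPa.
For an ideal gas ΔU = nCvΔT with Cv = (5/2)R = 20.8 J/(mol·K).
ΔU = 5.15×20.8×(1760−560) = 128000 J.

128000 J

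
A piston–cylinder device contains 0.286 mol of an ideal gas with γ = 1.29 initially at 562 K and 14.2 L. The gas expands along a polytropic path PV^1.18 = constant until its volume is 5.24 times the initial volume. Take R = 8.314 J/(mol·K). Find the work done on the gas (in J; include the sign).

-1910 J

P₁ = nRT₁/V₁ = 0.286×8.314×562/14.2 = 94.1 kPa.
Polytropic n=1.18: T₂ = T₁(V₁/V₂)^(n−1) = 562×(0.191)^0.18 = 417 K; P₂ = P₁(V₁/V₂)^n = 13.3 kPa.
W = (P₁V₁−P₂V₂)/(n−1) = (94.1×14.2−13.3×74.4)/0.18 = 1910 J.
Work done on the gas = −W_by = -1910 J.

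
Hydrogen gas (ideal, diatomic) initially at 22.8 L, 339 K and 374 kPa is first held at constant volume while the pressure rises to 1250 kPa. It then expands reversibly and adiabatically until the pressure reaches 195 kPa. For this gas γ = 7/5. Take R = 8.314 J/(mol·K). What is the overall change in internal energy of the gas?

n = P₁V₁/(RT₁) = 374×22.8/(8.314×339) = 3.03 mol.
Step 1 — Isochoric: V stays 22.8 L; P/T = const ⇒ T₂ = 1130 K, P₂ = 1250 kPa.
W = 0 (no volume change).
ΔU = nCvΔT = 3.03×20.8×(1130−339) = 49900 J.
Q = ΔU = 49900 J.
State after step 1: P = 1250 kPa, V = 22.8 L, T = 1130 K.
Step 2 — Adiabatic: T₂/T₁ = (P₂/P₁)^((γ−1)/γ) ⇒ T₂ = 1130×(0.156)^0.286 = 666 K; V₂ = 86.0 L.
ΔU = nCvΔT = 3.03×20.8×(666−1130) = -29300 J.
Q = 0 for an adiabatic process, so W = −ΔU = 29300 J.
Net over both steps: W = 29300 J, Q = 49900 J, ΔU = 20600 J.

20600 J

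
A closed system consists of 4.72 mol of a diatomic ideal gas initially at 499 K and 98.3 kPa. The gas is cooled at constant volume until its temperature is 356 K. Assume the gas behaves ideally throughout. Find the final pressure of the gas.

70.1 kPa

V₁ = nRT₁/P₁ = 4.72×8.314×499/98.3 = 199 L.
Isochoric: V stays 199 L; P/T = const ⇒ T₂ = 356 K, P₂ = 70.1 kPa.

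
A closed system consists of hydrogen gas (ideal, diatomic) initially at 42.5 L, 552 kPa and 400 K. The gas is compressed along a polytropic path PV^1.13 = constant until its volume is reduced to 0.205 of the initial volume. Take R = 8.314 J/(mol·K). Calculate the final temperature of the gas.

492 K

Polytropic n=1.13: T₂ = T₁(V₁/V₂)^(n−1) = 400×(4.88)^0.13 = 492 K; P₂ = P₁(V₁/V₂)^n = 3310 kPa.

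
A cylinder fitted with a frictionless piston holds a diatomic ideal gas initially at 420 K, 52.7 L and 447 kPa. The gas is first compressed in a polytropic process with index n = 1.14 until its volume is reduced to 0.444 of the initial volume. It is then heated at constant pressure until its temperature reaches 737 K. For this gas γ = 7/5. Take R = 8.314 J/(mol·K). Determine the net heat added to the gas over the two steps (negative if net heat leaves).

n = P₁V₁/(RT₁) = 447×52.7/(8.314×420) = 6.75 mol.
Step 1 — Polytropic n=1.14: T₂ = T₁(V₁/V₂)^(n−1) = 420×(2.25)^0.14 = 471 K; P₂ = P₁(V₁/V₂)^n = 1130 kPa.
W = (P₁V₁−P₂V₂)/(n−1) = (447×52.7−1130×23.4)/0.14 = -20300 J.
ΔU = nCvΔT = 6.75×20.8×(471−420) = 7090 J.
Q = ΔU + W = -13200 J.
State after step 1: P = 1130 kPa, V = 23.4 L, T = 471 K.
Step 2 — Isobaric: P stays 1130 kPa; V/T = const ⇒ T₂ = 737 K, V₂ = 36.6 L.
W = PΔV = 1130×(36.6−23.4) kPa·L = 14900 J.
ΔU = nCvΔT = 6.75×20.8×(737−471) = 37400 J.
Q = ΔU + W = nCpΔT = 52300 J.
Net over both steps: W = -5310 J, Q = 39100 J, ΔU = 44400 J.

39100 J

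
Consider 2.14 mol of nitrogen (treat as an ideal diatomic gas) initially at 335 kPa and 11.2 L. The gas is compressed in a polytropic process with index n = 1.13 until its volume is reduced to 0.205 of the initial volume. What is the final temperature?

259 K

T₁ = P₁V₁/(nR) = 335×11.2/(2.14×8.314) = 211 K.
Polytropic n=1.13: T₂ = T₁(V₁/V₂)^(n−1) = 211×(4.88)^0.13 = 259 K; P₂ = P₁(V₁/V₂)^n = 2010 kPa.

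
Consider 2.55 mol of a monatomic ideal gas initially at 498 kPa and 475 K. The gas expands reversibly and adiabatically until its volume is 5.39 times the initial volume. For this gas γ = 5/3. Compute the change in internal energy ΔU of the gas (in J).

-10200 J

V₁ = nRT₁/P₁ = 2.55×8.314×475/498 = 20.2 L.
Adiabatic: TV^(γ−1) = const ⇒ T₂ = 475×(0.186)^0.667 = 155 K; PV^γ = const ⇒ P₂ = 30.1 kPa.
For an ideal gas ΔU = nCvΔT with Cv = (3/2)R = 12.5 J/(mol·K).
ΔU = 2.55×12.5×(155−475) = -10200 J.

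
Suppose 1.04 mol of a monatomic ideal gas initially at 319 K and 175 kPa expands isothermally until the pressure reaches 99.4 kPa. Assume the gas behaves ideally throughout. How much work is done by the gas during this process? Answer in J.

1560 J

V₁ = nRT₁/P₁ = 1.04×8.314×319/175 = 15.8 L.
Isothermal: T stays 319 K; PV = const ⇒ V₂ = 27.7 L, P₂ = 99.4 kPa.
W = nRT ln(V₂/V₁) = 1.04×8.314×319×ln(1.76) = 1560 J.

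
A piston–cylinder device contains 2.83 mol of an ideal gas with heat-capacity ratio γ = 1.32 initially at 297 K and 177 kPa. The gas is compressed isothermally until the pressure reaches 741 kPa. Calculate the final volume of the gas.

V₁ = nRT₁/P₁ = 2.83×8.314×297/177 = 39.5 L.
Isothermal: T stays 297 K; PV = const ⇒ V₂ = 9.43 L, P₂ = 741 kPa.

9.43 L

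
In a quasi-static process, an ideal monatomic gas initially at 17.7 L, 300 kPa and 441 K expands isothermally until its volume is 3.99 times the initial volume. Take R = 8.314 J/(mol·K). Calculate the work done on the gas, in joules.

n = P₁V₁/(RT₁) = 300×17.7/(8.314×441) = 1.45 mol.
Isothermal: T stays 441 K; PV = const ⇒ V₂ = 70.6 L, P₂ = 75.2 kPa.
W = nRT ln(V₂/V₁) = 1.45×8.314×441×ln(3.99) = 7350 J.
Work done on the gas = −W_by = -7350 J.

-7350 J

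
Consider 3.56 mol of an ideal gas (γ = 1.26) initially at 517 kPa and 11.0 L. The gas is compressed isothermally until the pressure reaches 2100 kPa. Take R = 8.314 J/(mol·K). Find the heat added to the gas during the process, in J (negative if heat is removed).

T₁ = P₁V₁/(nR) = 517×11.0/(3.56×8.314) = 192 K.
Isothermal: T stays 192 K; PV = const ⇒ V₂ = 2.71 L, P₂ = 2100 kPa.
ΔU = 0 (ideal gas, T constant).
W = nRT ln(V₂/V₁) = 3.56×8.314×192×ln(0.246) = -7970 J.
Q = ΔU + W = -7970 J.

-7970 J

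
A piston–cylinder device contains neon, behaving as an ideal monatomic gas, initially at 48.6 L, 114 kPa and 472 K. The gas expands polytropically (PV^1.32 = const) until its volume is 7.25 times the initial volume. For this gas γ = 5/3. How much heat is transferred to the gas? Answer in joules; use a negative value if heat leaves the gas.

n = P₁V₁/(RT₁) = 114×48.6/(8.314×472) = 1.41 mol.
Polytropic n=1.32: T₂ = T₁(V₁/V₂)^(n−1) = 472×(0.138)^0.32 = 250 K; P₂ = P₁(V₁/V₂)^n = 8.34 kPa.
W = (P₁V₁−P₂V₂)/(n−1) = (114×48.6−8.34×352)/0.32 = 8130 J.
ΔU = nCvΔT = 1.41×12.5×(250−472) = -3900 J.
Q = ΔU + W = 4230 J.

4230 J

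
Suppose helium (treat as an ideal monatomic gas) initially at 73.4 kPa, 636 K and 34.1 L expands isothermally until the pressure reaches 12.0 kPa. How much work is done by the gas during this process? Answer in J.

4530 J

n = P₁V₁/(RT₁) = 73.4×34.1/(8.314×636) = 0.473 mol.
Isothermal: T stays 636 K; PV = const ⇒ V₂ = 209 L, P₂ = 12.0 kPa.
W = nRT ln(V₂/V₁) = 0.473×8.314×636×ln(6.12) = 4530 J.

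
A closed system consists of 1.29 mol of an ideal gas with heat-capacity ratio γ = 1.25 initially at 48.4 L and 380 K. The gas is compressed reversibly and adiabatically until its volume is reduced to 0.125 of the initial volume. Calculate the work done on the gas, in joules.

11100 J

P₁ = nRT₁/V₁ = 1.29×8.314×380/48.4 = 84.2 kPa.
Adiabatic: TV^(γ−1) = const ⇒ T₂ = 380×(8.00)^0.250 = 639 K; PV^γ = const ⇒ P₂ = 1130 kPa.
ΔU = nCvΔT = 1.29×33.3×(639−380) = 11100 J.
Q = 0 for an adiabatic process, so W = −ΔU = -11100 J.
Work done on the gas = −W_by = 11100 J.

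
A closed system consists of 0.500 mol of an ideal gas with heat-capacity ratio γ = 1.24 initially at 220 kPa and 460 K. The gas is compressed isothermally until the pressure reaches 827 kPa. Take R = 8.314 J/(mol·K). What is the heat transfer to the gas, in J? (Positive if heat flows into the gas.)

V₁ = nRT₁/P₁ = 0.500×8.314×460/220 = 8.69 L.
Isothermal: T stays 460 K; PV = const ⇒ V₂ = 2.31 L, P₂ = 827 kPa.
ΔU = 0 (ideal gas, T constant).
W = nRT ln(V₂/V₁) = 0.500×8.314×460×ln(0.266) = -2530 J.
Q = ΔU + W = -2530 J.

-2530 J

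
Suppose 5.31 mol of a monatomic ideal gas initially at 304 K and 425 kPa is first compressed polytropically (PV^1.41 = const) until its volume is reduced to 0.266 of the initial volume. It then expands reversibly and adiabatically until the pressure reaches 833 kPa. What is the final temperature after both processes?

V₁ = nRT₁/P₁ = 5.31×8.314×304/425 = 31.6 L.
Step 1 — Polytropic n=1.41: T₂ = T₁(V₁/V₂)^(n−1) = 304×(3.76)^0.41 = 523 K; P₂ = P₁(V₁/V₂)^n = 2750 kPa.
W = (P₁V₁−P₂V₂)/(n−1) = (425×31.6−2750×8.40)/0.41 = -23600 J.
ΔU = nCvΔT = 5.31×12.5×(523−304) = 14500 J.
Q = ΔU + W = -9090 J.
State after step 1: P = 2750 kPa, V = 8.40 L, T = 523 K.
Step 2 — Adiabatic: T₂/T₁ = (P₂/P₁)^((γ−1)/γ) ⇒ T₂ = 523×(0.303)^0.400 = 324 K; V₂ = 17.2 L.
ΔU = nCvΔT = 5.31×12.5×(324−523) = -13200 J.
Q = 0 for an adiabatic process, so W = −ΔU = 13200 J.
Net over both steps: W = -10400 J, Q = -9090 J, ΔU = 1360 J.

324 K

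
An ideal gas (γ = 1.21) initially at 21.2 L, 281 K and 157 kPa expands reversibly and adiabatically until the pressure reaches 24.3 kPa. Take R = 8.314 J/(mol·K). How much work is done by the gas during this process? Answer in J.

4380 J

n = P₁V₁/(RT₁) = 157×21.2/(8.314×281) = 1.42 mol.
Adiabatic: T₂/T₁ = (P₂/P₁)^((γ−1)/γ) ⇒ T₂ = 281×(0.155)^0.174 = 203 K; V₂ = 99.1 L.
ΔU = nCvΔT = 1.42×39.6×(203−281) = -4380 J.
Q = 0 for an adiabatic process, so W = −ΔU = 4380 J.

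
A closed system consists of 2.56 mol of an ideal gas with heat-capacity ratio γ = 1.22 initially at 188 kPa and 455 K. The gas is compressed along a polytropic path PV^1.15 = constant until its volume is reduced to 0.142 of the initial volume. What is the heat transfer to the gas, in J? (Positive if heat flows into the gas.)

V₁ = nRT₁/P₁ = 2.56×8.314×455/188 = 51.5 L.
Polytropic n=1.15: T₂ = T₁(V₁/V₂)^(n−1) = 455×(7.04)^0.15 = 610 K; P₂ = P₁(V₁/V₂)^n = 1770 kPa.
W = (P₁V₁−P₂V₂)/(n−1) = (188×51.5−1770×7.31)/0.15 = -22000 J.
ΔU = nCvΔT = 2.56×37.8×(610−455) = 15000 J.
Q = ΔU + W = -6990 J.

-6990 J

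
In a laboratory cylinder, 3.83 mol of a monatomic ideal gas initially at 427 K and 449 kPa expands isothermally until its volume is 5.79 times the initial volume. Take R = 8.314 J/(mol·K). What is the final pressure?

77.5 kPa

V₁ = nRT₁/P₁ = 3.83×8.314×427/449 = 30.3 L.
Isothermal: T stays 427 K; PV = const ⇒ V₂ = 175 L, P₂ = 77.5 kPa.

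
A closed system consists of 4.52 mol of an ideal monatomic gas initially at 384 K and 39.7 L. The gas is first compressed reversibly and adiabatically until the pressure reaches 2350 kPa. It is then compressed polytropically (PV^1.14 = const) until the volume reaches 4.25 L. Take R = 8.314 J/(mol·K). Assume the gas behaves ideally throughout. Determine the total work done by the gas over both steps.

-60700 J

P₁ = nRT₁/V₁ = 4.52×8.314×384/39.7 = 363 kPa.
Step 1 — Adiabatic: T₂/T₁ = (P₂/P₁)^((γ−1)/γ) ⇒ T₂ = 384×(6.47)^0.400 = 810 K; V₂ = 13.0 L.
ΔU = nCvΔT = 4.52×12.5×(810−384) = 24000 J.
Q = 0 for an adiabatic process, so W = −ΔU = -24000 J.
State after step 1: P = 2350 kPa, V = 13.0 L, T = 810 K.
Step 2 — Polytropic n=1.14: T₂ = T₁(V₁/V₂)^(n−1) = 810×(3.05)^0.14 = 947 K; P₂ = P₁(V₁/V₂)^n = 8370 kPa.
W = (P₁V₁−P₂V₂)/(n−1) = (2350×13.0−8370×4.25)/0.14 = -36700 J.
ΔU = nCvΔT = 4.52×12.5×(947−810) = 7710 J.
Q = ΔU + W = -29000 J.
Net over both steps: W = -60700 J, Q = -29000 J, ΔU = 31700 J.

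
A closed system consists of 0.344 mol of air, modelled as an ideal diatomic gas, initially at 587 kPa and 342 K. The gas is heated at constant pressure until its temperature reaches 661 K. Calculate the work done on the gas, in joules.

-912 J

V₁ = nRT₁/P₁ = 0.344×8.314×342/587 = 1.67 L.
Isobaric: P stays 587 kPa; V/T = const ⇒ T₂ = 661 K, V₂ = 3.22 L.
W = PΔV = 587×(3.22−1.67) kPa·L = 912 J.
Work done on the gas = −W_by = -912 J.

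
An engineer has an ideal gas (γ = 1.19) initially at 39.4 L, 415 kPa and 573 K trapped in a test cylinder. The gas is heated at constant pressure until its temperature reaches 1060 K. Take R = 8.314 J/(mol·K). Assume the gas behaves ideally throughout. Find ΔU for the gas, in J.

n = P₁V₁/(RT₁) = 415×39.4/(8.314×573) = 3.43 mol.
Isobaric: P stays 415 kPa; V/T = const ⇒ T₂ = 1060 K, V₂ = 72.9 L.
For an ideal gas ΔU = nCvΔT with Cv = R/(γ−1) = 43.8 J/(mol·K).
ΔU = 3.43×43.8×(1060−573) = 73100 J.

73100 J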